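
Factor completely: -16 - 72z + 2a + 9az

(9z + 2)(a - 8)

Group as (9az + 2a) + (-72z - 16) = a(9z + 2) - 8(9z + 2).
Both groups share the factor (9z + 2).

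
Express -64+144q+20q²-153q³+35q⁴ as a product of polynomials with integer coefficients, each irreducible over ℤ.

Among the possible rational roots, q = -1 is a root, giving the factor (q+1) and quotient 35q³-188q²+208q-64.
Then q = 4/7 is a root, so (7q-4) divides it; the quotient is 5q²-24q+16.
The remaining quadratic factors as (5q-4)(q-4).

(5q-4)(7q-4)(q+1)(q-4)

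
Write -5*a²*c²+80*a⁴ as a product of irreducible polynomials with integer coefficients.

5*a²*(4*a+c)*(4*a-c)

Factor out 5*a², leaving 16*a²-c², which is a difference of two squares.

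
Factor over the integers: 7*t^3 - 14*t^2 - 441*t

Pull out the common factor 7*t, then factor the remaining trinomial.

7*t*(t + 7)*(t - 9)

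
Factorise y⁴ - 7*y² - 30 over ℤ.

(y² + 3)*(y² - 10)

Substitute u = y² to get a quadratic in u, then factor.
y² + 3 is irreducible over ℤ (always positive, so no real roots).
y² - 10 is irreducible over ℤ (10 is not a perfect square).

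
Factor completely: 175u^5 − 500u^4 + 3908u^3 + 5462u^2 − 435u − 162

By the rational root theorem, u = −1/7 is a root, giving the factor (7u + 1) and quotient 25u^4 − 75u^3 + 569u^2 + 699u − 162.
Next, u = −6/5 is a root, so (5u + 6) is a factor; dividing leaves 5u^3 − 21u^2 + 139u − 27.
Continuing, u = 1/5 is a root, giving the factor (5u − 1) and quotient u^2 − 4u + 27.
The quadratic u^2 − 4u + 27 has discriminant −92 < 0 and is irreducible over ℤ.

(5u + 6)(5u − 1)(7u + 1)(u^2 − 4u + 27)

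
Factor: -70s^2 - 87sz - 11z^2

-(10s + 11z)(7s + z)

Group: -7s(10s + 11z) - z(10s + 11z); both groups contain (10s + 11z).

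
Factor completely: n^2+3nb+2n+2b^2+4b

(n+2b)(n+b+2)

Group: n(n+2b) + (b+2)(n+2b); both groups contain (n+2b).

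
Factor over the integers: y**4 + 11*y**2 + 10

Substitute u = y**2 to get a quadratic in u, then factor.
y**2 + 10 is irreducible over ℤ (always positive, so no real roots).
y**2 + 1 is irreducible over ℤ (sum of squares).

(y**2 + 1)*(y**2 + 10)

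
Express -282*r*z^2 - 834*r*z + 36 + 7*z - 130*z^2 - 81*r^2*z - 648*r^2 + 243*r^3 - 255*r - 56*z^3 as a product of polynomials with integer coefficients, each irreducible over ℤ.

Group: 3*r*(81*r^2 + 81*r*z + 27*r + 14*z^2 + z - 4) + (-4*z - 9)*(81*r^2 + 81*r*z + 27*r + 14*z^2 + z - 4); both groups contain (81*r^2 + 81*r*z + 27*r + 14*z^2 + z - 4), so (3*r - 4*z - 9) is a factor with cofactor 81*r^2 + 81*r*z + 27*r + 14*z^2 + z - 4.
The cofactor groups again: 81*r^2 + 81*r*z + 27*r + 14*z^2 + z - 4 = 9*r*(9*r + 7*z + 4) + (2*z - 1)*(9*r + 7*z + 4); both groups contain (9*r + 7*z + 4), giving (9*r + 2*z - 1)*(9*r + 7*z + 4).

(3*r - 4*z - 9)*(9*r + 2*z - 1)*(9*r + 7*z + 4)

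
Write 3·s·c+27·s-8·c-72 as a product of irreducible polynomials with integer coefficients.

Group as (3·s·c+27·s) + (-8·c-72) = 3·s·(c+9) - 8·(c+9).
Both groups share the factor (c+9).

(3·s-8)·(c+9)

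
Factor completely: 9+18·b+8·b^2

(2·b+3)·(4·b+3)

Need a pair with product 8·9 = 72 and sum 18: that's 12 and 6.
Split the middle term: 8·b^2+12·b + 6·b+9 = 4·b·(2·b+3) + 3·(2·b+3).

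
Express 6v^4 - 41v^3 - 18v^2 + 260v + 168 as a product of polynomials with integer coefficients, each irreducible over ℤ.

Trying the rational-root candidates, v = 7/2 is a root, giving the factor (2v - 7) and quotient 3v^3 - 10v^2 - 44v - 24.
Continuing, v = -2/3 is a root, so (3v + 2) divides it; the quotient is v^2 - 4v - 12.
The remaining quadratic factors as (v - 6)(v + 2).

(2v - 7)(3v + 2)(v + 2)(v - 6)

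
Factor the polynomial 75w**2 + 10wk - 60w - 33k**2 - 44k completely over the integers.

Group: 5w(15w + 11k) + (-3k - 4)(15w + 11k); both groups contain (15w + 11k).

(5w - 3k - 4)(15w + 11k)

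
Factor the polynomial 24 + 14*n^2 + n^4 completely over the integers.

Substitute u = n^2 to get a quadratic in u, then factor.
n^2 + 2 is irreducible over ℤ (always positive, so no real roots).
n^2 + 12 is irreducible over ℤ (always positive, so no real roots).

(n^2 + 12)*(n^2 + 2)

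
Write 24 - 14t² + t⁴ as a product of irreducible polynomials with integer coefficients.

(t² - 12)(t² - 2)

Substitute u = t² to get a quadratic in u, then factor.
t² - 12 is irreducible over ℤ (12 is not a perfect square).
t² - 2 is irreducible over ℤ (2 is not a perfect square).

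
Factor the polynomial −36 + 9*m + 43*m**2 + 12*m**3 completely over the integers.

(3*m + 4)*(4*m − 3)*(m + 3)

Among the possible rational roots, m = −4/3 is a root, giving the factor (3*m + 4) and quotient 4*m**2 + 9*m − 9.
The remaining quadratic factors as (4*m − 3)(m + 3).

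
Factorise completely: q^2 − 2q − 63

Two integers with product −63 and sum −2 are −9 and 7.

(q + 7)(q − 9)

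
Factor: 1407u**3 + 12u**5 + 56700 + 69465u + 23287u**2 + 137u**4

Trying the rational-root candidates, u = -5/3 is a root, so (3u + 5) divides it; the quotient is 4u**4 + 39u**3 + 404u**2 + 7089u + 11340.
Continuing, u = -12 is a root, so (u + 12) is a factor; dividing leaves 4u**3 - 9u**2 + 512u + 945.
Continuing, u = -7/4 is a root, so (4u + 7) is a factor; dividing leaves u**2 - 4u + 135.
The quadratic u**2 - 4u + 135 has discriminant -524 < 0 and is irreducible over ℤ.

(3u + 5)(4u + 7)(u + 12)(u**2 - 4u + 135)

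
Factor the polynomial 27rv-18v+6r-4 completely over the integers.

Group as (27rv+6r) + (-18v-4) = 3r(9v+2) - 2(9v+2).
Both groups share the factor (9v+2).

(3r-2)(9v+2)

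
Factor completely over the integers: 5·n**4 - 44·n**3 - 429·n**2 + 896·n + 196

Among the possible rational roots, n = -1/5 is a root, giving the factor (5·n + 1) and quotient n**3 - 9·n**2 - 84·n + 196.
Then n = 2 is a root, giving the factor (n - 2) and quotient n**2 - 7·n - 98.
The remaining quadratic factors as (n + 7)(n - 14).

(5·n + 1)·(n + 7)·(n - 14)·(n - 2)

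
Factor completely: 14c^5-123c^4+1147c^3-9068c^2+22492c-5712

(2c-7)(7c-2)(c-6)(c^2+c+68)

By the rational root theorem, c = 7/2 is a root, so (2c-7) is a factor; dividing leaves 7c^4-37c^3+444c^2-2980c+816.
Next, c = 2/7 is a root, so (7c-2) is a factor; dividing leaves c^3-5c^2+62c-408.
Next, c = 6 is a root, so (c-6) is a factor; dividing leaves c^2+c+68.
The quadratic c^2+c+68 has discriminant -271 < 0 and is irreducible over ℤ.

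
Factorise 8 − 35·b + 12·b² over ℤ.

Need a pair with product 12·8 = 96 and sum −35: that's −3 and −32.
Split the middle term: 12·b² − 3·b − 32·b + 8 = 3·b·(4·b − 1) − 8·(4·b − 1).

(3·b − 8)·(4·b − 1)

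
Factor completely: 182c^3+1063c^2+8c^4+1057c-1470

Trying the rational-root candidates, c = -14 is a root, so (c+14) is a factor; dividing leaves 8c^3+70c^2+83c-105.
Then c = -5/2 is a root, giving the factor (2c+5) and quotient 4c^2+25c-21.
The remaining quadratic factors as (c+7)(4c-3).

(2c+5)(4c-3)(c+14)(c+7)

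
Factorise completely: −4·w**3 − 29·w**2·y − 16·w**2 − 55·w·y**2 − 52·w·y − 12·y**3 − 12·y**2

Group: w·(−4·w**2 − 17·w·y − 16·w − 4·y**2 − 4·y) + 3·y·(−4·w**2 − 17·w·y − 16·w − 4·y**2 − 4·y); both groups contain (−4·w**2 − 17·w·y − 16·w − 4·y**2 − 4·y), so (w + 3·y) is a factor with cofactor −4·w**2 − 17·w·y − 16·w − 4·y**2 − 4·y.
The cofactor groups again: −4·w**2 − 17·w·y − 16·w − 4·y**2 − 4·y = −4·w·(w + 4·y + 4) − y·(w + 4·y + 4); both groups contain (w + 4·y + 4), giving −(4·w + y)·(w + 4·y + 4).

−(4·w + y)·(w + 3·y)·(w + 4·y + 4)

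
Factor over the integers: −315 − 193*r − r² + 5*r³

(5*r + 9)*(r + 5)*(r − 7)

Among the possible rational roots, r = 7 is a root, giving the factor (r − 7) and quotient 5*r² + 34*r + 45.
The remaining quadratic factors as (5*r + 9)(r + 5).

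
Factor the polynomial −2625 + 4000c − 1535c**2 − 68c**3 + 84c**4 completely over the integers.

(2c − 5)(6c − 7)(7c − 15)(c + 5)

Trying the rational-root candidates, c = 15/7 is a root, so (7c − 15) is a factor; dividing leaves 12c**3 + 16c**2 − 185c + 175.
Then c = 5/2 is a root, giving the factor (2c − 5) and quotient 6c**2 + 23c − 35.
The remaining quadratic factors as (c + 5)(6c − 7).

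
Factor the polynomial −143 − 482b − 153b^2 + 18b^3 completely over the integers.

Among the possible rational roots, b = −1/3 is a root, so (3b + 1) divides it; the quotient is 6b^2 − 53b − 143.
The remaining quadratic factors as (b − 11)(6b + 13).

(3b + 1)(6b + 13)(b − 11)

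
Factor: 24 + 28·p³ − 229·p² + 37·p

By the rational root theorem, p = −1/4 is a root, so (4·p + 1) is a factor; dividing leaves 7·p² − 59·p + 24.
The remaining quadratic factors as (7·p − 3)(p − 8).

(4·p + 1)·(7·p − 3)·(p − 8)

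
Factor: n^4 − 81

(n)⁴ − (3)⁴ = ((n)² − (3)²)((n)² + (3)²); the first factor splits again, the second (n^2 + 9) is irreducible.

(n + 3)*(n − 3)*(n^2 + 9)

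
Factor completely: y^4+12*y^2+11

Substitute u = y^2 to get a quadratic in u, then factor.
y^2+1 is irreducible over ℤ (sum of squares).
y^2+11 is irreducible over ℤ (always positive, so no real roots).

(y^2+1)*(y^2+11)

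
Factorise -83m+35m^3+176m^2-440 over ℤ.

(5m+8)(7m-11)(m+5)

Trying the rational-root candidates, m = 11/7 is a root, giving the factor (7m-11) and quotient 5m^2+33m+40.
The remaining quadratic factors as (5m+8)(m+5).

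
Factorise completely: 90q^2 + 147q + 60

Pull out the common factor 3, then factor the remaining trinomial.

3(5q + 4)(6q + 5)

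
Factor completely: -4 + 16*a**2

Every term has a factor of 4. Then 4*a**2 - 1 = (2*a)² − (1)².

4*(2*a + 1)*(2*a - 1)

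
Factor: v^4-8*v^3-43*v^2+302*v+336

(v+1)*(v+6)*(v-7)*(v-8)

Trying the rational-root candidates, v = -1 is a root, so (v+1) divides it; the quotient is v^3-9*v^2-34*v+336.
Continuing, v = 7 is a root, giving the factor (v-7) and quotient v^2-2*v-48.
The remaining quadratic factors as (v+6)(v-8).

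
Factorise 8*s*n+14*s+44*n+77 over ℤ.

Group as (8*s*n+14*s) + (44*n+77) = 2*s*(4*n+7) + 11*(4*n+7).
Both groups share the factor (4*n+7).

(2*s+11)*(4*n+7)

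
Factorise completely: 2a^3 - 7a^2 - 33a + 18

Trying the rational-root candidates, a = 1/2 is a root, so (2a - 1) divides it; the quotient is a^2 - 3a - 18.
The remaining quadratic factors as (a - 6)(a + 3).

(2a - 1)(a + 3)(a - 6)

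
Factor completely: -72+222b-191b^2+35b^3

Trying the rational-root candidates, b = 3/5 is a root, so (5b-3) is a factor; dividing leaves 7b^2-34b+24.
The remaining quadratic factors as (b-4)(7b-6).

(5b-3)(7b-6)(b-4)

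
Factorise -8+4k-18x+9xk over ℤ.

(9x+4)(k-2)

Group as (9xk-18x) + (4k-8) = 9x(k-2) + 4(k-2).
Both groups share the factor (k-2).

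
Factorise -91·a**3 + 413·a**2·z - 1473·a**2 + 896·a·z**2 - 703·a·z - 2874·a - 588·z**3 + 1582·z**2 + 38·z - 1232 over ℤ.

Group: a·(-91·a**2 - 133·a·z - 199·a + 98·z**2 - 35·z - 88) + (-6·z + 14)·(-91·a**2 - 133·a·z - 199·a + 98·z**2 - 35·z - 88); both groups contain (-91·a**2 - 133·a·z - 199·a + 98·z**2 - 35·z - 88), so (a - 6·z + 14) is a factor with cofactor -91·a**2 - 133·a·z - 199·a + 98·z**2 - 35·z - 88.
The cofactor groups again: -91·a**2 - 133·a·z - 199·a + 98·z**2 - 35·z - 88 = -13·a·(7·a + 14·z + 11) + (7·z - 8)·(7·a + 14·z + 11); both groups contain (7·a + 14·z + 11), giving -(13·a - 7·z + 8)·(7·a + 14·z + 11).

-(13·a - 7·z + 8)·(7·a + 14·z + 11)·(a - 6·z + 14)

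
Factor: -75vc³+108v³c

3cv(6v-5c)(6v+5c)

Pull out the common factor 3vc; 36v²-25c² is a difference of squares.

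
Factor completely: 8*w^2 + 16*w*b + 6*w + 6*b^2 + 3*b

(4*w + 6*b + 3)*(2*w + b)

Group: 4*w*(2*w + b) + (6*b + 3)*(2*w + b); both groups contain (2*w + b).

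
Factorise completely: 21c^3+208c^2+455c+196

(3c+7)(7c+4)(c+7)

Trying the rational-root candidates, c = -4/7 is a root, so (7c+4) divides it; the quotient is 3c^2+28c+49.
The remaining quadratic factors as (c+7)(3c+7).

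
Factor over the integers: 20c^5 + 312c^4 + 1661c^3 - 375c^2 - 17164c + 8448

(2c + 11)(2c - 1)(5c - 12)(c^2 + 13c + 64)

Testing divisors of the constant over divisors of the leading coefficient, c = 1/2 is a root, so (2c - 1) divides it; the quotient is 10c^4 + 161c^3 + 911c^2 + 268c - 8448.
Then c = 12/5 is a root, so (5c - 12) divides it; the quotient is 2c^3 + 37c^2 + 271c + 704.
Continuing, c = -11/2 is a root, giving the factor (2c + 11) and quotient c^2 + 13c + 64.
The quadratic c^2 + 13c + 64 has discriminant -87 < 0 and is irreducible over ℤ.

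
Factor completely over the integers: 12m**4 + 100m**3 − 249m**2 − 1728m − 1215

(2m − 9)(6m + 5)(m + 3)(m + 9)

By the rational root theorem, m = 9/2 is a root, giving the factor (2m − 9) and quotient 6m**3 + 77m**2 + 222m + 135.
Then m = −3 is a root, giving the factor (m + 3) and quotient 6m**2 + 59m + 45.
The remaining quadratic factors as (6m + 5)(m + 9).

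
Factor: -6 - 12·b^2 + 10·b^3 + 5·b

Group as (10·b^3 + 5·b) + (-12·b^2 - 6) = 5·b·(2·b^2 + 1) - 6·(2·b^2 + 1).
Both groups share the factor (2·b^2 + 1).

(5·b - 6)·(2·b^2 + 1)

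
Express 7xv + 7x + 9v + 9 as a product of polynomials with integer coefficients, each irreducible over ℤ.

Group as (7xv + 7x) + (9v + 9) = 7x(v + 1) + 9(v + 1).
Both groups share the factor (v + 1).

(7x + 9)(v + 1)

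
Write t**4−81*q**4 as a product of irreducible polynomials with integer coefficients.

(t−3*q)*(t+3*q)*(t**2+9*q**2)

Difference of squares twice: with A = t and B = 3*q, A⁴ − B⁴ = (A² − B²)(A² + B²), and A² − B² factors again.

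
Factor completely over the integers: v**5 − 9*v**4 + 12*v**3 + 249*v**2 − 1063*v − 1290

Among the possible rational roots, v = −1 is a root, so (v + 1) is a factor; dividing leaves v**4 − 10*v**3 + 22*v**2 + 227*v − 1290.
Then v = −5 is a root, so (v + 5) divides it; the quotient is v**3 − 15*v**2 + 97*v − 258.
Continuing, v = 6 is a root, so (v − 6) is a factor; dividing leaves v**2 − 9*v + 43.
The quadratic v**2 − 9*v + 43 has discriminant −91 < 0 and is irreducible over ℤ.

(v + 1)*(v + 5)*(v − 6)*(v**2 − 9*v + 43)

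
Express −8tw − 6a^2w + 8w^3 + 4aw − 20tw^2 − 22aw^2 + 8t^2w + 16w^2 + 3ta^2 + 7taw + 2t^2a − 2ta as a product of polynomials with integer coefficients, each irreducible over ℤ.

Group: 2t(ta + 4tw − 2aw − 8w^2) + (3a − w − 2)(ta + 4tw − 2aw − 8w^2); both groups contain (ta + 4tw − 2aw − 8w^2), so (2t + 3a − w − 2) is a factor with cofactor ta + 4tw − 2aw − 8w^2.
The cofactor groups again: ta + 4tw − 2aw − 8w^2 = a(t − 2w) + 4w(t − 2w); both groups contain (t − 2w), giving (a + 4w)(t − 2w).

(2t + 3a − w − 2)(a + 4w)(t − 2w)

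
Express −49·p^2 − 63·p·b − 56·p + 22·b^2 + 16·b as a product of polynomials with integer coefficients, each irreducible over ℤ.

Group: −7·p·(7·p + 11·b + 8) + 2·b·(7·p + 11·b + 8); both groups contain (7·p + 11·b + 8).

−(7·p − 2·b)·(7·p + 11·b + 8)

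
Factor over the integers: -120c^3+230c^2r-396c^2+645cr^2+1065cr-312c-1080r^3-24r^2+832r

Group: 4c(-30c^2+125cr-39c-120r^2+104r) + (9r+8)(-30c^2+125cr-39c-120r^2+104r); both groups contain (-30c^2+125cr-39c-120r^2+104r), so (4c+9r+8) is a factor with cofactor -30c^2+125cr-39c-120r^2+104r.
The cofactor groups again: -30c^2+125cr-39c-120r^2+104r = -3c(10c-15r+13) + 8r(10c-15r+13); both groups contain (10c-15r+13), giving -(3c-8r)(10c-15r+13).

-(10c-15r+13)(3c-8r)(4c+9r+8)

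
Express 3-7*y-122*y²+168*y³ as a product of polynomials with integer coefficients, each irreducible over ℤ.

(4*y-3)*(6*y+1)*(7*y-1)

By the rational root theorem, y = 3/4 is a root, giving the factor (4*y-3) and quotient 42*y²+y-1.
The remaining quadratic factors as (7*y-1)(6*y+1).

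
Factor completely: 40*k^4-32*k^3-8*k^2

Pull out the common factor 8*k^2, then factor the remaining trinomial.

8*k^2*(5*k+1)*(k-1)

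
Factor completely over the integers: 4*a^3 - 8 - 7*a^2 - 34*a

Among the possible rational roots, a = -1/4 is a root, so (4*a + 1) is a factor; dividing leaves a^2 - 2*a - 8.
The remaining quadratic factors as (a - 4)(a + 2).

(4*a + 1)*(a + 2)*(a - 4)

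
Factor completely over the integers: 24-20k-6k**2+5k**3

By the rational root theorem, k = 6/5 is a root, giving the factor (5k-6) and quotient k**2-4.
The remaining quadratic factors as (k+2)(k-2).

(5k-6)(k+2)(k-2)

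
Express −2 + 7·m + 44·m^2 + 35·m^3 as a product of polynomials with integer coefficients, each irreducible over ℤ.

(5·m + 2)·(7·m − 1)·(m + 1)

Trying the rational-root candidates, m = 1/7 is a root, giving the factor (7·m − 1) and quotient 5·m^2 + 7·m + 2.
The remaining quadratic factors as (m + 1)(5·m + 2).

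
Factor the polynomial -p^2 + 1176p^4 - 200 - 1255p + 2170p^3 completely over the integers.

(4p + 5)(6p + 1)(7p + 8)(7p - 5)

Trying the rational-root candidates, p = -5/4 is a root, giving the factor (4p + 5) and quotient 294p^3 + 175p^2 - 219p - 40.
Next, p = 5/7 is a root, so (7p - 5) is a factor; dividing leaves 42p^2 + 55p + 8.
The remaining quadratic factors as (7p + 8)(6p + 1).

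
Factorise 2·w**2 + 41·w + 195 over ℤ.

Need a pair with product 2·195 = 390 and sum 41: that's 26 and 15.
Split the middle term: 2·w**2 + 26·w + 15·w + 195 = 2·w·(w + 13) + 15·(w + 13).

(2·w + 15)·(w + 13)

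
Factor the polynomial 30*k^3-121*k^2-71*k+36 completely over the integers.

(2*k-9)*(3*k-1)*(5*k+4)

Testing divisors of the constant over divisors of the leading coefficient, k = -4/5 is a root, giving the factor (5*k+4) and quotient 6*k^2-29*k+9.
The remaining quadratic factors as (2*k-9)(3*k-1).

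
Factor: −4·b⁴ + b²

Pull out the common factor b², leaving −4·b² + 1.
Recognize a difference of squares with the parts 1 and 2·b.

−b²·(2·b + 1)·(2·b − 1)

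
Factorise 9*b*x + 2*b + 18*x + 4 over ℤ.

(9*x + 2)*(b + 2)

Group as (9*b*x + 2*b) + (18*x + 4) = b*(9*x + 2) + 2*(9*x + 2).
Both groups share the factor (9*x + 2).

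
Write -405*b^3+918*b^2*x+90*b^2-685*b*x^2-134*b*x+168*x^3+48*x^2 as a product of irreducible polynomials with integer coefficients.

Group: 5*b*(-81*b^2+135*b*x+18*b-56*x^2-16*x) - 3*x*(-81*b^2+135*b*x+18*b-56*x^2-16*x); both groups contain (-81*b^2+135*b*x+18*b-56*x^2-16*x), so (5*b-3*x) is a factor with cofactor -81*b^2+135*b*x+18*b-56*x^2-16*x.
The cofactor groups again: -81*b^2+135*b*x+18*b-56*x^2-16*x = -9*b*(9*b-7*x-2) + 8*x*(9*b-7*x-2); both groups contain (9*b-7*x-2), giving -(9*b-8*x)*(9*b-7*x-2).

-(5*b-3*x)*(9*b-7*x-2)*(9*b-8*x)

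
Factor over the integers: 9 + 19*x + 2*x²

Need a pair with product 2·9 = 18 and sum 19: that's 1 and 18.
Split the middle term: 2*x² + x + 18*x + 9 = x*(2*x + 1) + 9*(2*x + 1).

(2*x + 1)*(x + 9)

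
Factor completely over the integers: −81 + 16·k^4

(2·k + 3)·(2·k − 3)·(4·k^2 + 9)

Write as (4·k^2)² − (9)², then factor 4·k^2 − 9 once more.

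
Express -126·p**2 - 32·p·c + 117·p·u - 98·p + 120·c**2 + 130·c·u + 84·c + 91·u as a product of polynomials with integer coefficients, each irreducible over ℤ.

Group: -14·p·(9·p + 10·c + 7) + (12·c + 13·u)·(9·p + 10·c + 7); both groups contain (9·p + 10·c + 7).

-(14·p - 12·c - 13·u)·(9·p + 10·c + 7)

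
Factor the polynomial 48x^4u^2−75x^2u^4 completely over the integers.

3u^2x^2(4x−5u)(4x+5u)

Every term has a factor of 3x^2u^2. Then 16x^2−25u^2 = (4x)² − (5u)².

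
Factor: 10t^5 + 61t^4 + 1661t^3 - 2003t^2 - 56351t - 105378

Testing divisors of the constant over divisors of the leading coefficient, t = -13/5 is a root, so (5t + 13) is a factor; dividing leaves 2t^4 + 7t^3 + 314t^2 - 1217t - 8106.
Continuing, t = 6 is a root, giving the factor (t - 6) and quotient 2t^3 + 19t^2 + 428t + 1351.
Next, t = -7/2 is a root, so (2t + 7) divides it; the quotient is t^2 + 6t + 193.
The quadratic t^2 + 6t + 193 has discriminant -736 < 0 and is irreducible over ℤ.

(2t + 7)(5t + 13)(t - 6)(t^2 + 6t + 193)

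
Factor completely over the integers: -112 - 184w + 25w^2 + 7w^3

By the rational root theorem, w = -4/7 is a root, giving the factor (7w + 4) and quotient w^2 + 3w - 28.
The remaining quadratic factors as (w - 4)(w + 7).

(7w + 4)(w + 7)(w - 4)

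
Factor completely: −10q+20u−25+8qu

Group as (8qu−10q) + (20u−25) = 2q(4u−5) + 5(4u−5).
Both groups share the factor (4u−5).

(2q+5)(4u−5)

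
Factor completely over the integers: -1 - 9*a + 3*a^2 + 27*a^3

Group as (27*a^3 - 9*a) + (3*a^2 - 1) = 9*a*(3*a^2 - 1) + (3*a^2 - 1).
Both groups share the factor (3*a^2 - 1).

(9*a + 1)*(3*a^2 - 1)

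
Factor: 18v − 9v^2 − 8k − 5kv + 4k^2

Group: 4k(k + v − 2) − 9v(k + v − 2); both groups contain (k + v − 2).

(4k − 9v)(k + v − 2)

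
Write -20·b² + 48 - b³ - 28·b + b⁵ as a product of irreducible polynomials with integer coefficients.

Among the possible rational roots, b = 1 is a root, so (b - 1) is a factor; dividing leaves b⁴ + b³ - 20·b - 48.
Next, b = -2 is a root, so (b + 2) is a factor; dividing leaves b³ - b² + 2·b - 24.
Then b = 3 is a root, so (b - 3) is a factor; dividing leaves b² + 2·b + 8.
The quadratic b² + 2·b + 8 has discriminant -28 < 0 and is irreducible over ℤ.

(b + 2)·(b - 1)·(b - 3)·(b² + 2·b + 8)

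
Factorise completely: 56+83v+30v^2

(5v+8)(6v+7)

Need a pair with product 30·56 = 1680 and sum 83: that's 35 and 48.
Split the middle term: 30v^2+35v + 48v+56 = 5v(6v+7) + 8(6v+7).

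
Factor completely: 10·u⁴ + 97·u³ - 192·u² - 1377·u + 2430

(2·u + 9)·(5·u - 9)·(u + 10)·(u - 3)

Trying the rational-root candidates, u = 9/5 is a root, so (5·u - 9) divides it; the quotient is 2·u³ + 23·u² + 3·u - 270.
Next, u = -9/2 is a root, so (2·u + 9) is a factor; dividing leaves u² + 7·u - 30.
The remaining quadratic factors as (u + 10)(u - 3).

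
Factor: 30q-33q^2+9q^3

Pull out the common factor 3q, then factor the remaining trinomial.

3q(3q-5)(q-2)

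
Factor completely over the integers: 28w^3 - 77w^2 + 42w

7w(4w - 3)(w - 2)

Pull out the common factor 7w, then factor the remaining trinomial.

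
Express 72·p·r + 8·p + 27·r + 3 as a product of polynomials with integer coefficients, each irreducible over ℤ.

Group as (72·p·r + 8·p) + (27·r + 3) = 8·p·(9·r + 1) + 3·(9·r + 1).
Both groups share the factor (9·r + 1).

(8·p + 3)·(9·r + 1)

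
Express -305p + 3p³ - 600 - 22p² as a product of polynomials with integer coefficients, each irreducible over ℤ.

Testing divisors of the constant over divisors of the leading coefficient, p = -5 is a root, giving the factor (p + 5) and quotient 3p² - 37p - 120.
The remaining quadratic factors as (p - 15)(3p + 8).

(3p + 8)(p + 5)(p - 15)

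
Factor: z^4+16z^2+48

Substitute u = z^2 to get a quadratic in u, then factor.
z^2+12 is irreducible over ℤ (always positive, so no real roots).
z^2+4 is irreducible over ℤ (sum of squares).

(z^2+12)(z^2+4)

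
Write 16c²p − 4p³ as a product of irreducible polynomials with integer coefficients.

Pull out the common factor 4p; 4c² − p² is a difference of squares.

4p(2c + p)(2c − p)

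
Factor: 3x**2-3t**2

Pull out the common factor 3; x**2-t**2 is a difference of squares.

3(x-t)(x+t)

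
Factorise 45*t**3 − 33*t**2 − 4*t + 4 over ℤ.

By the rational root theorem, t = −1/3 is a root, so (3*t + 1) divides it; the quotient is 15*t**2 − 16*t + 4.
The remaining quadratic factors as (3*t − 2)(5*t − 2).

(3*t + 1)*(3*t − 2)*(5*t − 2)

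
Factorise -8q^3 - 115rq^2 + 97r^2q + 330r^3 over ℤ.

(2r - q)(11r + 8q)(15r + q)

Group: 2r(165r^2 + 131rq + 8q^2) - q(165r^2 + 131rq + 8q^2); both groups contain (165r^2 + 131rq + 8q^2), so (2r - q) is a factor with cofactor 165r^2 + 131rq + 8q^2.
The cofactor groups again: 165r^2 + 131rq + 8q^2 = 15r(11r + 8q) + q(11r + 8q); both groups contain (11r + 8q), giving (15r + q)(11r + 8q).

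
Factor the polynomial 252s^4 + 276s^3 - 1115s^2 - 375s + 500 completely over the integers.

Among the possible rational roots, s = -5/6 is a root, so (6s + 5) is a factor; dividing leaves 42s^3 + 11s^2 - 195s + 100.
Then s = -5/2 is a root, so (2s + 5) is a factor; dividing leaves 21s^2 - 47s + 20.
The remaining quadratic factors as (3s - 5)(7s - 4).

(2s + 5)(3s - 5)(6s + 5)(7s - 4)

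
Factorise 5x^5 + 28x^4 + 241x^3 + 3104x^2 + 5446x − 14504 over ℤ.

Among the possible rational roots, x = 7/5 is a root, so (5x − 7) is a factor; dividing leaves x^4 + 7x^3 + 58x^2 + 702x + 2072.
Then x = −7 is a root, so (x + 7) is a factor; dividing leaves x^3 + 58x + 296.
Continuing, x = −4 is a root, so (x + 4) divides it; the quotient is x^2 − 4x + 74.
The quadratic x^2 − 4x + 74 has discriminant −280 < 0 and is irreducible over ℤ.

(5x − 7)(x + 4)(x + 7)(x^2 − 4x + 74)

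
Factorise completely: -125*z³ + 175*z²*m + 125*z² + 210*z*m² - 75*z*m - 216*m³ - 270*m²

-(5*z - 4*m - 5)*(5*z - 9*m)*(5*z + 6*m)

Group: 5*z*(-25*z² + 65*z*m + 25*z - 36*m² - 45*m) + 6*m*(-25*z² + 65*z*m + 25*z - 36*m² - 45*m); both groups contain (-25*z² + 65*z*m + 25*z - 36*m² - 45*m), so (5*z + 6*m) is a factor with cofactor -25*z² + 65*z*m + 25*z - 36*m² - 45*m.
The cofactor groups again: -25*z² + 65*z*m + 25*z - 36*m² - 45*m = -5*z*(5*z - 4*m - 5) + 9*m*(5*z - 4*m - 5); both groups contain (5*z - 4*m - 5), giving -(5*z - 9*m)*(5*z - 4*m - 5).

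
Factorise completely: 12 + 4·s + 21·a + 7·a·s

Group as (7·a·s + 21·a) + (4·s + 12) = 7·a·(s + 3) + 4·(s + 3).
Both groups share the factor (s + 3).

(7·a + 4)·(s + 3)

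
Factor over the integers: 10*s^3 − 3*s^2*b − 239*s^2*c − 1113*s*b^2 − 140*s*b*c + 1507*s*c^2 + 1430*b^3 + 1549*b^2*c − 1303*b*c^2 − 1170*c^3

(s − 10*b − 13*c)*(10*s − 13*b − 9*c)*(s + 11*b − 10*c)

Group: s*(10*s^2 + 97*s*b − 109*s*c − 143*b^2 + 31*b*c + 90*c^2) + (−10*b − 13*c)*(10*s^2 + 97*s*b − 109*s*c − 143*b^2 + 31*b*c + 90*c^2); both groups contain (10*s^2 + 97*s*b − 109*s*c − 143*b^2 + 31*b*c + 90*c^2), so (s − 10*b − 13*c) is a factor with cofactor 10*s^2 + 97*s*b − 109*s*c − 143*b^2 + 31*b*c + 90*c^2.
The cofactor groups again: 10*s^2 + 97*s*b − 109*s*c − 143*b^2 + 31*b*c + 90*c^2 = 10*s*(s + 11*b − 10*c) + (−13*b − 9*c)*(s + 11*b − 10*c); both groups contain (s + 11*b − 10*c), giving (10*s − 13*b − 9*c)*(s + 11*b − 10*c).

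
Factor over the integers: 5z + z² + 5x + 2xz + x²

Group: x(x + z + 5) + z(x + z + 5); both groups contain (x + z + 5).

(x + z)(x + z + 5)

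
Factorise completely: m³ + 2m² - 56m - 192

Among the possible rational roots, m = -6 is a root, so (m + 6) divides it; the quotient is m² - 4m - 32.
The remaining quadratic factors as (m + 4)(m - 8).

(m + 4)(m + 6)(m - 8)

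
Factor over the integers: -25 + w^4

Substitute u = w^2 to get a quadratic in u, then factor.
w^2 - 5 is irreducible over ℤ (5 is not a perfect square).
w^2 + 5 is irreducible over ℤ (always positive, so no real roots).

(w^2 + 5)(w^2 - 5)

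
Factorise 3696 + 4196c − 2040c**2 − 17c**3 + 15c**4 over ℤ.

By the rational root theorem, c = 11 is a root, so (c − 11) is a factor; dividing leaves 15c**3 + 148c**2 − 412c − 336.
Continuing, c = 14/5 is a root, giving the factor (5c − 14) and quotient 3c**2 + 38c + 24.
The remaining quadratic factors as (c + 12)(3c + 2).

(3c + 2)(5c − 14)(c + 12)(c − 11)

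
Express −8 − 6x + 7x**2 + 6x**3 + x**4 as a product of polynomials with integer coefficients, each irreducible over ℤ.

By the rational root theorem, x = −2 is a root, so (x + 2) divides it; the quotient is x**3 + 4x**2 − x − 4.
Continuing, x = −1 is a root, so (x + 1) is a factor; dividing leaves x**2 + 3x − 4.
The remaining quadratic factors as (x − 1)(x + 4).

(x + 1)(x + 2)(x + 4)(x − 1)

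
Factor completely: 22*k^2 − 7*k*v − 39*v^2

Group: 2*k*(11*k + 13*v) − 3*v*(11*k + 13*v); both groups contain (11*k + 13*v).

(11*k + 13*v)*(2*k − 3*v)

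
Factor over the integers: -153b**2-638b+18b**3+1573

(3b+13)(6b-11)(b-11)

By the rational root theorem, b = 11/6 is a root, so (6b-11) divides it; the quotient is 3b**2-20b-143.
The remaining quadratic factors as (b-11)(3b+13).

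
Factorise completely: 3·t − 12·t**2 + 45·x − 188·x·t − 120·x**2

−(8·x + 12·t − 3)·(15·x + t)

Group: −15·x·(8·x + 12·t − 3) − t·(8·x + 12·t − 3); both groups contain (8·x + 12·t − 3).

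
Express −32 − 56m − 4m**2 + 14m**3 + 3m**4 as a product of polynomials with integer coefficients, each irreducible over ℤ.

(3m + 2)(m + 2)(m + 4)(m − 2)

Among the possible rational roots, m = −2/3 is a root, giving the factor (3m + 2) and quotient m**3 + 4m**2 − 4m − 16.
Continuing, m = −4 is a root, giving the factor (m + 4) and quotient m**2 − 4.
The remaining quadratic factors as (m + 2)(m − 2).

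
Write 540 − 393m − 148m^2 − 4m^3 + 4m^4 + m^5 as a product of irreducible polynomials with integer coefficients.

(m + 4)(m − 1)(m − 5)(m^2 + 6m + 27)

Among the possible rational roots, m = 1 is a root, so (m − 1) is a factor; dividing leaves m^4 + 5m^3 + m^2 − 147m − 540.
Continuing, m = 5 is a root, so (m − 5) is a factor; dividing leaves m^3 + 10m^2 + 51m + 108.
Then m = −4 is a root, so (m + 4) is a factor; dividing leaves m^2 + 6m + 27.
The quadratic m^2 + 6m + 27 has discriminant −72 < 0 and is irreducible over ℤ.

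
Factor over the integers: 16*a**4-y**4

(2*a)⁴ − (y)⁴ = ((2*a)² − (y)²)((2*a)² + (y)²); the first factor splits again, the second (4*a**2+y**2) is irreducible.

(2*a+y)*(2*a-y)*(4*a**2+y**2)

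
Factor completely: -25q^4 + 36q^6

q^4(6q + 5)(6q - 5)

Every term has a factor of q^4; factoring it out leaves 36q^2 - 25.
Recognize a difference of squares with the parts 6q and 5.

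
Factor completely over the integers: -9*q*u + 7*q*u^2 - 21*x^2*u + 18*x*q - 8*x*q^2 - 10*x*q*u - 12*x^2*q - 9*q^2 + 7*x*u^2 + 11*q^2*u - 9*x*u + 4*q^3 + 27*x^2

-(3*x - q - u)*(4*q + 7*u - 9)*(x + q)

Group: 3*x*(-4*x*q - 7*x*u + 9*x - 4*q^2 - 7*q*u + 9*q) + (-q - u)*(-4*x*q - 7*x*u + 9*x - 4*q^2 - 7*q*u + 9*q); both groups contain (-4*x*q - 7*x*u + 9*x - 4*q^2 - 7*q*u + 9*q), so (3*x - q - u) is a factor with cofactor -4*x*q - 7*x*u + 9*x - 4*q^2 - 7*q*u + 9*q.
The cofactor groups again: -4*x*q - 7*x*u + 9*x - 4*q^2 - 7*q*u + 9*q = -4*q*(x + q) + (-7*u + 9)*(x + q); both groups contain (x + q), giving -(4*q + 7*u - 9)*(x + q).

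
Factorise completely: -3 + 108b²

3(6b + 1)(6b - 1)

Every term has a factor of 3. Then 36b² - 1 = (6b)² − (1)².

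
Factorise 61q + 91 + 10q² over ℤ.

Need a pair with product 10·91 = 910 and sum 61: that's 35 and 26.
Split the middle term: 10q² + 35q + 26q + 91 = 5q(2q + 7) + 13(2q + 7).

(2q + 7)(5q + 13)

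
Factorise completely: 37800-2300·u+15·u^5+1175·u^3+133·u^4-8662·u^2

Trying the rational-root candidates, u = -2 is a root, so (u+2) is a factor; dividing leaves 15·u^4+103·u^3+969·u^2-10600·u+18900.
Then u = 10/3 is a root, so (3·u-10) divides it; the quotient is 5·u^3+51·u^2+493·u-1890.
Next, u = 14/5 is a root, so (5·u-14) is a factor; dividing leaves u^2+13·u+135.
The quadratic u^2+13·u+135 has discriminant -371 < 0 and is irreducible over ℤ.

(3·u-10)·(5·u-14)·(u+2)·(u^2+13·u+135)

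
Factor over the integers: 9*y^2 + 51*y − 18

Pull out the common factor 3, then factor the remaining trinomial.

3*(3*y − 1)*(y + 6)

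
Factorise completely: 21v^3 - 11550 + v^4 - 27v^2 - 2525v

Testing divisors of the constant over divisors of the leading coefficient, v = -15 is a root, giving the factor (v + 15) and quotient v^3 + 6v^2 - 117v - 770.
Next, v = -7 is a root, so (v + 7) is a factor; dividing leaves v^2 - v - 110.
The remaining quadratic factors as (v + 10)(v - 11).

(v + 10)(v + 15)(v + 7)(v - 11)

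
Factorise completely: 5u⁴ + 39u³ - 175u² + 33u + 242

(5u - 11)(u + 1)(u + 11)(u - 2)

Testing divisors of the constant over divisors of the leading coefficient, u = -1 is a root, so (u + 1) is a factor; dividing leaves 5u³ + 34u² - 209u + 242.
Continuing, u = 11/5 is a root, giving the factor (5u - 11) and quotient u² + 9u - 22.
The remaining quadratic factors as (u - 2)(u + 11).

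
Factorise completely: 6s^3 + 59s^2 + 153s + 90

Testing divisors of the constant over divisors of the leading coefficient, s = -5/6 is a root, giving the factor (6s + 5) and quotient s^2 + 9s + 18.
The remaining quadratic factors as (s + 3)(s + 6).

(6s + 5)(s + 3)(s + 6)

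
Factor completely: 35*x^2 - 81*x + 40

Need a pair with product 35·40 = 1400 and sum -81: that's -56 and -25.
Split the middle term: 35*x^2 - 56*x - 25*x + 40 = 7*x*(5*x - 8) - 5*(5*x - 8).

(5*x - 8)*(7*x - 5)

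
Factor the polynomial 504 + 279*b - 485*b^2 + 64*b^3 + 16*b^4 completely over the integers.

(4*b + 3)*(4*b - 7)*(b + 8)*(b - 3)

By the rational root theorem, b = -8 is a root, so (b + 8) divides it; the quotient is 16*b^3 - 64*b^2 + 27*b + 63.
Continuing, b = 3 is a root, so (b - 3) divides it; the quotient is 16*b^2 - 16*b - 21.
The remaining quadratic factors as (4*b - 7)(4*b + 3).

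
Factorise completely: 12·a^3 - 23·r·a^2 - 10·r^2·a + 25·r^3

Group: 5·r·(5·r^2 + r·a - 4·a^2) - 3·a·(5·r^2 + r·a - 4·a^2); both groups contain (5·r^2 + r·a - 4·a^2), so (5·r - 3·a) is a factor with cofactor 5·r^2 + r·a - 4·a^2.
The cofactor groups again: 5·r^2 + r·a - 4·a^2 = r·(5·r - 4·a) + a·(5·r - 4·a); both groups contain (5·r - 4·a), giving (r + a)·(5·r - 4·a).

(5·r - 3·a)·(5·r - 4·a)·(r + a)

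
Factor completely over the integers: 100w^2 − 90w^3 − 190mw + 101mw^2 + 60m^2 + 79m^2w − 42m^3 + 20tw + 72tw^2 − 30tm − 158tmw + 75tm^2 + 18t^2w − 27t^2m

−(t − 2m + 5w)(9t − 7m − 9w + 10)(3m − 2w)

Group: 9t(−3tm + 2tw + 6m^2 − 19mw + 10w^2) + (−7m − 9w + 10)(−3tm + 2tw + 6m^2 − 19mw + 10w^2); both groups contain (−3tm + 2tw + 6m^2 − 19mw + 10w^2), so (9t − 7m − 9w + 10) is a factor with cofactor −3tm + 2tw + 6m^2 − 19mw + 10w^2.
The cofactor groups again: −3tm + 2tw + 6m^2 − 19mw + 10w^2 = −t(3m − 2w) + (2m − 5w)(3m − 2w); both groups contain (3m − 2w), giving −(t − 2m + 5w)(3m − 2w).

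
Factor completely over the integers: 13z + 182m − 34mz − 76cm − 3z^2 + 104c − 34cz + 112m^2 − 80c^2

Group: −8c(10c − 8m + 3z − 13) + (−14m − z)(10c − 8m + 3z − 13); both groups contain (10c − 8m + 3z − 13).

−(10c − 8m + 3z − 13)(8c + 14m + z)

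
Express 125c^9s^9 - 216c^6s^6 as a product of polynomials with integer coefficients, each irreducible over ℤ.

c^6s^6(5cs - 6)(25c^2s^2 + 30cs + 36)

Pull out the common factor c^6s^6, leaving 125c^3s^3 - 216.
Recognize a difference of cubes with the parts 5cs and 6.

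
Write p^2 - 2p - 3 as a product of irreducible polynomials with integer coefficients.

(p + 1)(p - 3)

Two integers with product -3 and sum -2 are 1 and -3.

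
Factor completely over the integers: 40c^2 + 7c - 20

Need a pair with product 40·(-20) = -800 and sum 7: that's -25 and 32.
Split the middle term: 40c^2 - 25c + 32c - 20 = 5c(8c - 5) + 4(8c - 5).

(5c + 4)(8c - 5)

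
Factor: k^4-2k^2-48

Substitute u = k^2 to get a quadratic in u, then factor.
k^2-8 is irreducible over ℤ (8 is not a perfect square).
k^2+6 is irreducible over ℤ (always positive, so no real roots).

(k^2+6)(k^2-8)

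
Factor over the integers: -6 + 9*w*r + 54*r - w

Group as (9*w*r - w) + (54*r - 6) = w*(9*r - 1) + 6*(9*r - 1).
Both groups share the factor (9*r - 1).

(9*r - 1)*(w + 6)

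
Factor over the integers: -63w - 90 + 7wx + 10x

(7w + 10)(x - 9)

Group as (7wx - 63w) + (10x - 90) = 7w(x - 9) + 10(x - 9).
Both groups share the factor (x - 9).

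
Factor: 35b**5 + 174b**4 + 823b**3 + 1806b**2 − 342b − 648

(5b − 3)(7b + 4)(b + 3)(b**2 + 2b + 18)

Trying the rational-root candidates, b = −3 is a root, so (b + 3) is a factor; dividing leaves 35b**4 + 69b**3 + 616b**2 − 42b − 216.
Then b = 3/5 is a root, so (5b − 3) divides it; the quotient is 7b**3 + 18b**2 + 134b + 72.
Continuing, b = −4/7 is a root, so (7b + 4) is a factor; dividing leaves b**2 + 2b + 18.
The quadratic b**2 + 2b + 18 has discriminant −68 < 0 and is irreducible over ℤ.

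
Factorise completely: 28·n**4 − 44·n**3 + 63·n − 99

(7·n − 11)·(4·n**3 + 9)

Group as (28·n**4 + 63·n) + (−44·n**3 − 99) = 7·n·(4·n**3 + 9) − 11·(4·n**3 + 9).
Both groups share the factor (4·n**3 + 9).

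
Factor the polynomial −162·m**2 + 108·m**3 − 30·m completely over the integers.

Pull out the common factor 6·m, then factor the remaining trinomial.

6·m·(3·m − 5)·(6·m + 1)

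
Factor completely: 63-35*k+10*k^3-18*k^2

(5*k-9)*(2*k^2-7)

Group as (10*k^3-35*k) + (-18*k^2+63) = 5*k*(2*k^2-7) - 9*(2*k^2-7).
Both groups share the factor (2*k^2-7).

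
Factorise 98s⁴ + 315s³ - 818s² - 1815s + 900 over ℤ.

Testing divisors of the constant over divisors of the leading coefficient, s = 3/7 is a root, so (7s - 3) divides it; the quotient is 14s³ + 51s² - 95s - 300.
Then s = 5/2 is a root, so (2s - 5) divides it; the quotient is 7s² + 43s + 60.
The remaining quadratic factors as (7s + 15)(s + 4).

(2s - 5)(7s + 15)(7s - 3)(s + 4)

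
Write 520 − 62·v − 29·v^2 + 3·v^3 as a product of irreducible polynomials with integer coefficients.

(3·v + 13)·(v − 10)·(v − 4)

By the rational root theorem, v = 4 is a root, so (v − 4) is a factor; dividing leaves 3·v^2 − 17·v − 130.
The remaining quadratic factors as (3·v + 13)(v − 10).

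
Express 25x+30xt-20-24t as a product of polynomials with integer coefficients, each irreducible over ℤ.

Group as (30xt+25x) + (-24t-20) = 5x(6t+5) - 4(6t+5).
Both groups share the factor (6t+5).

(5x-4)(6t+5)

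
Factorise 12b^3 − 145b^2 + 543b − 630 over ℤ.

(3b − 7)(4b − 15)(b − 6)

By the rational root theorem, b = 6 is a root, giving the factor (b − 6) and quotient 12b^2 − 73b + 105.
The remaining quadratic factors as (4b − 15)(3b − 7).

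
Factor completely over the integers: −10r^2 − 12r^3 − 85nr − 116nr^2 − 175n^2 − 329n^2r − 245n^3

Group: 7n(−35n^2 − 37nr − 25n − 6r^2 − 5r) + 2r(−35n^2 − 37nr − 25n − 6r^2 − 5r); both groups contain (−35n^2 − 37nr − 25n − 6r^2 − 5r), so (7n + 2r) is a factor with cofactor −35n^2 − 37nr − 25n − 6r^2 − 5r.
The cofactor groups again: −35n^2 − 37nr − 25n − 6r^2 − 5r = −5n(7n + 6r + 5) − r(7n + 6r + 5); both groups contain (7n + 6r + 5), giving −(5n + r)(7n + 6r + 5).

−(5n + r)(7n + 2r)(7n + 6r + 5)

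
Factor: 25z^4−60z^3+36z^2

z^2(5z−6)^2

Factor out z^2 first: what remains is 25z^2−60z+36.
Recognize a perfect-square trinomial with the parts 5z and 6.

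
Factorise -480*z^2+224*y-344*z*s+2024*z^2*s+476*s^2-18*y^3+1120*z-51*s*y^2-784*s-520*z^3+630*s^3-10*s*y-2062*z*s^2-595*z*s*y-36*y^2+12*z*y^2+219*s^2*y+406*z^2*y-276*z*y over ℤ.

-(4*z-10*s-3*y+8)*(10*z-7*s+2*y)*(13*z-9*s-3*y-14)

Group: 4*z*(-130*z^2+181*z*s+4*z*y+140*z-63*s^2-3*s*y-98*s+6*y^2+28*y) + (-10*s-3*y+8)*(-130*z^2+181*z*s+4*z*y+140*z-63*s^2-3*s*y-98*s+6*y^2+28*y); both groups contain (-130*z^2+181*z*s+4*z*y+140*z-63*s^2-3*s*y-98*s+6*y^2+28*y), so (4*z-10*s-3*y+8) is a factor with cofactor -130*z^2+181*z*s+4*z*y+140*z-63*s^2-3*s*y-98*s+6*y^2+28*y.
The cofactor groups again: -130*z^2+181*z*s+4*z*y+140*z-63*s^2-3*s*y-98*s+6*y^2+28*y = -13*z*(10*z-7*s+2*y) + (9*s+3*y+14)*(10*z-7*s+2*y); both groups contain (10*z-7*s+2*y), giving -(13*z-9*s-3*y-14)*(10*z-7*s+2*y).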